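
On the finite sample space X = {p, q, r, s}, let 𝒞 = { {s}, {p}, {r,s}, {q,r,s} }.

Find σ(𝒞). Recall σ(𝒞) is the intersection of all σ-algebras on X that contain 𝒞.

Initial family (6 sets): { ∅, {p}, {s}, {r,s}, {q,r,s}, X }.
Round 1 adds 4:
  {p,q}  = {r,s}ᶜ
  {p,s}  = {s} ∪ {p}
  {p,q,r}  = {s}ᶜ
  {p,r,s}  = {r,s} ∪ {p}
  [10 total]
Round 2: 3 new —
  {q}  = {p,r,s}ᶜ
  {q,r}  = {p,s}ᶜ
  {p,q,s}  = {p,q} ∪ {p,s}
  [13 total]
Round 3: 2 new —
  {r}  = {p,q,s}ᶜ
  {q,s}  = {s} ∪ {q}
  [15 total]
Round 4: +1 →
  {p,r}  = {q,s}ᶜ
  [16 total]
Round 5: already closed under ᶜ and ∪.

σ(𝒞) = { ∅, {p}, {q}, {r}, {s}, {p,q}, {p,r}, {p,s}, {q,r}, {q,s}, {r,s}, {p,q,r}, {p,q,s}, {p,r,s}, {q,r,s}, X }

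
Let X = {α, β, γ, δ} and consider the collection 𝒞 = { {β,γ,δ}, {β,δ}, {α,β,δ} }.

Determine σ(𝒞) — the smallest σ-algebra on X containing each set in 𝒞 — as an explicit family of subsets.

Take S₀ = 𝒞 ∪ {∅, X} = { {}, {β,δ}, {α,β,δ}, {β,γ,δ}, X }.
Round 1. New:
  {α}  = ᶜ of {β,γ,δ}
  {γ}  = ᶜ of {α,β,δ}
  {α,γ}  = ᶜ of {β,δ}
  |family| = 8
Round 2: already closed under ᶜ and ∪.

Therefore σ(𝒞) = { {}, {α}, {γ}, {α,γ}, {β,δ}, {α,β,δ}, {β,γ,δ}, X } (|σ(𝒞)| = 8).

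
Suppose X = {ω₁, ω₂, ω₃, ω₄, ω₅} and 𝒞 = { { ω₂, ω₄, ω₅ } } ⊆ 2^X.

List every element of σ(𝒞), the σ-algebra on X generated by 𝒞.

Begin from { ∅, { ω₂, ω₄, ω₅ }, X } (that is, 𝒞 plus ∅ and X).
Iteration 1: +1 →
  { ω₁, ω₃ }  = X∖{ ω₂, ω₄, ω₅ }
  |family| = 4
Iteration 2: closed — nothing new.

Therefore σ(𝒞) = { ∅, { ω₁, ω₃ }, { ω₂, ω₄, ω₅ }, X } (|σ(𝒞)| = 4).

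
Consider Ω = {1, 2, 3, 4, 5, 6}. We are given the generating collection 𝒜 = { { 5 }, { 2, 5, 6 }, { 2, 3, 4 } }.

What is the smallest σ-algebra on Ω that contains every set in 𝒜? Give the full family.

Take S₀ = 𝒜 ∪ {∅, Ω} = { {  }, { 5 }, { 2, 3, 4 }, { 2, 5, 6 }, Ω }.
Pass 1. New:
  { 1, 3, 4 }  = { 2, 5, 6 }ᶜ
  { 1, 5, 6 }  = { 2, 3, 4 }ᶜ
  { 2, 3, 4, 5 }  = { 2, 3, 4 } ∪ { 5 }
  { 1, 2, 3, 4, 6 }  = { 5 }ᶜ
  { 2, 3, 4, 5, 6 }  = { 2, 3, 4 } ∪ { 2, 5, 6 }
Pass 2. New:
  { 1 }  = { 2, 3, 4, 5, 6 }ᶜ
  { 1, 6 }  = { 2, 3, 4, 5 }ᶜ
  { 1, 2, 3, 4 }  = { 2, 3, 4 } ∪ { 1, 3, 4 }
  { 1, 2, 5, 6 }  = { 2, 5, 6 } ∪ { 1, 5, 6 }
  { 1, 3, 4, 5 }  = { 5 } ∪ { 1, 3, 4 }
  { 1, 2, 3, 4, 5 }  = { 2, 3, 4, 5 } ∪ { 1, 3, 4 }
  { 1, 3, 4, 5, 6 }  = { 1, 3, 4 } ∪ { 1, 5, 6 }
Pass 3. New:
  { 2 }  = { 1, 3, 4, 5, 6 }ᶜ
  { 6 }  = { 1, 2, 3, 4, 5 }ᶜ
  { 1, 5 }  = { 5 } ∪ { 1 }
  { 2, 6 }  = { 1, 3, 4, 5 }ᶜ
  { 3, 4 }  = { 1, 2, 5, 6 }ᶜ
  { 5, 6 }  = { 1, 2, 3, 4 }ᶜ
  { 1, 3, 4, 6 }  = { 1, 3, 4 } ∪ { 1, 6 }
Pass 4 adds 8:
  { 1, 2 }  = { 2 } ∪ { 1 }
  { 2, 5 }  = { 1, 3, 4, 6 }ᶜ
  { 1, 2, 5 }  = { 2 } ∪ { 1, 5 }
  { 1, 2, 6 }  = { 1, 6 } ∪ { 2 }
  { 3, 4, 5 }  = { 3, 4 } ∪ { 5 }
  { 3, 4, 6 }  = { 3, 4 } ∪ { 6 }
  { 2, 3, 4, 6 }  = { 1, 5 }ᶜ
  { 3, 4, 5, 6 }  = { 3, 4 } ∪ { 5, 6 }
After Pass 5 the family is unchanged; done.

Therefore σ(𝒜) = { {  }, { 1 }, { 2 }, { 5 }, { 6 }, { 1, 2 }, { 1, 5 }, { 1, 6 }, { 2, 5 }, { 2, 6 }, { 3, 4 }, { 5, 6 }, { 1, 2, 5 }, { 1, 2, 6 }, { 1, 3, 4 }, { 1, 5, 6 }, { 2, 3, 4 }, { 2, 5, 6 }, { 3, 4, 5 }, { 3, 4, 6 }, { 1, 2, 3, 4 }, { 1, 2, 5, 6 }, { 1, 3, 4, 5 }, { 1, 3, 4, 6 }, { 2, 3, 4, 5 }, { 2, 3, 4, 6 }, { 3, 4, 5, 6 }, { 1, 2, 3, 4, 5 }, { 1, 2, 3, 4, 6 }, { 1, 3, 4, 5, 6 }, { 2, 3, 4, 5, 6 }, Ω } (|σ(𝒜)| = 32).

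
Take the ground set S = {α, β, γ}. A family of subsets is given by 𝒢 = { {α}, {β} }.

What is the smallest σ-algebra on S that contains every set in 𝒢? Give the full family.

Answer: σ(𝒢) = { {}, {α}, {β}, {γ}, {α, β}, {α, γ}, {β, γ}, S }

Trace:
Begin from { {}, {α}, {β}, S } (that is, 𝒢 plus ∅ and S).
Pass 1 (3 new):
  {α, β}  = {α} ∪ {β}
  {α, γ}  = complement {β}
  {β, γ}  = complement {α}
  (now 7)
Pass 2. New:
  {γ}  = complement {α, β}
  (now 8)
Pass 3: closed — nothing new.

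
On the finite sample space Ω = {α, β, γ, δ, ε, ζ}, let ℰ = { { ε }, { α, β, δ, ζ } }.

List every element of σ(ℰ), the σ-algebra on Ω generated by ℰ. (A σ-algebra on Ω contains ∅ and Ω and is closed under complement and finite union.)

Answer: σ(ℰ) = { {  }, { γ }, { ε }, { γ, ε }, { α, β, δ, ζ }, { α, β, γ, δ, ζ }, { α, β, δ, ε, ζ }, Ω }

Check:
Take S₀ = ℰ ∪ {∅, Ω} = { {  }, { ε }, { α, β, δ, ζ }, Ω }.
Step 1: +3 →
  { γ, ε }  = complement { α, β, δ, ζ }
  { α, β, γ, δ, ζ }  = complement { ε }
  { α, β, δ, ε, ζ }  = { ε } ∪ { α, β, δ, ζ }
  [7 total]
Step 2 adds 1:
  { γ }  = complement { α, β, δ, ε, ζ }
  [8 total]
After Step 3 the family is unchanged; done.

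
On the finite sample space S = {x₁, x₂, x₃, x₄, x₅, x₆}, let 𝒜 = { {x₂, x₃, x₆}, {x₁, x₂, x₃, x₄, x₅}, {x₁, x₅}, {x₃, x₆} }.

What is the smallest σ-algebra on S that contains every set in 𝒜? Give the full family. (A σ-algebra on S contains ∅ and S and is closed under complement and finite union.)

Seed the family with 𝒜 together with ∅ and S: { ∅, {x₁, x₅}, {x₃, x₆}, {x₂, x₃, x₆}, {x₁, x₂, x₃, x₄, x₅}, S }.
Iteration 1: 6 new —
  {x₆}  = ᶜ of {x₁, x₂, x₃, x₄, x₅}
  {x₁, x₄, x₅}  = ᶜ of {x₂, x₃, x₆}
  {x₁, x₂, x₄, x₅}  = ᶜ of {x₃, x₆}
  {x₁, x₃, x₅, x₆}  = {x₃, x₆} ∪ {x₁, x₅}
  {x₂, x₃, x₄, x₆}  = ᶜ of {x₁, x₅}
  {x₁, x₂, x₃, x₅, x₆}  = {x₁, x₅} ∪ {x₂, x₃, x₆}
Iteration 2 adds 6:
  {x₄}  = ᶜ of {x₁, x₂, x₃, x₅, x₆}
  {x₂, x₄}  = ᶜ of {x₁, x₃, x₅, x₆}
  {x₁, x₅, x₆}  = {x₆} ∪ {x₁, x₅}
  {x₁, x₄, x₅, x₆}  = {x₁, x₄, x₅} ∪ {x₆}
  {x₁, x₂, x₄, x₅, x₆}  = {x₁, x₂, x₄, x₅} ∪ {x₆}
  {x₁, x₃, x₄, x₅, x₆}  = {x₁, x₄, x₅} ∪ {x₁, x₃, x₅, x₆}
Iteration 3: 7 new —
  {x₂}  = ᶜ of {x₁, x₃, x₄, x₅, x₆}
  {x₃}  = ᶜ of {x₁, x₂, x₄, x₅, x₆}
  {x₂, x₃}  = ᶜ of {x₁, x₄, x₅, x₆}
  {x₄, x₆}  = {x₄} ∪ {x₆}
  {x₂, x₃, x₄}  = ᶜ of {x₁, x₅, x₆}
  {x₂, x₄, x₆}  = {x₆} ∪ {x₂, x₄}
  {x₃, x₄, x₆}  = {x₃, x₆} ∪ {x₄}
Iteration 4. New:
  {x₂, x₆}  = {x₂} ∪ {x₆}
  {x₃, x₄}  = {x₃} ∪ {x₄}
  {x₁, x₂, x₅}  = ᶜ of {x₃, x₄, x₆}
  {x₁, x₃, x₅}  = ᶜ of {x₂, x₄, x₆}
  {x₁, x₂, x₃, x₅}  = ᶜ of {x₄, x₆}
  {x₁, x₂, x₅, x₆}  = {x₂} ∪ {x₁, x₅, x₆}
  {x₁, x₃, x₄, x₅}  = {x₁, x₄, x₅} ∪ {x₃}
Iteration 5: no new sets; the family is a σ-algebra.

σ(𝒜) = { ∅, {x₂}, {x₃}, {x₄}, {x₆}, {x₁, x₅}, {x₂, x₃}, {x₂, x₄}, {x₂, x₆}, {x₃, x₄}, {x₃, x₆}, {x₄, x₆}, {x₁, x₂, x₅}, {x₁, x₃, x₅}, {x₁, x₄, x₅}, {x₁, x₅, x₆}, {x₂, x₃, x₄}, {x₂, x₃, x₆}, {x₂, x₄, x₆}, {x₃, x₄, x₆}, {x₁, x₂, x₃, x₅}, {x₁, x₂, x₄, x₅}, {x₁, x₂, x₅, x₆}, {x₁, x₃, x₄, x₅}, {x₁, x₃, x₅, x₆}, {x₁, x₄, x₅, x₆}, {x₂, x₃, x₄, x₆}, {x₁, x₂, x₃, x₄, x₅}, {x₁, x₂, x₃, x₅, x₆}, {x₁, x₂, x₄, x₅, x₆}, {x₁, x₃, x₄, x₅, x₆}, S }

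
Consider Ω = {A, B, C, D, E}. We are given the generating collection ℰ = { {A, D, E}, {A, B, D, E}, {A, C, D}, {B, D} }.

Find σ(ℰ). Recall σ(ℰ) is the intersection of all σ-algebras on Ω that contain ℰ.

Answer: σ(ℰ) = { {}, {A}, {B}, {C}, {D}, {E}, {A, B}, {A, C}, {A, D}, {A, E}, {B, C}, {B, D}, {B, E}, {C, D}, {C, E}, {D, E}, {A, B, C}, {A, B, D}, {A, B, E}, {A, C, D}, {A, C, E}, {A, D, E}, {B, C, D}, {B, C, E}, {B, D, E}, {C, D, E}, {A, B, C, D}, {A, B, C, E}, {A, B, D, E}, {A, C, D, E}, {B, C, D, E}, Ω }

Working:
Take S₀ = ℰ ∪ {∅, Ω} = { {}, {B, D}, {A, C, D}, {A, D, E}, {A, B, D, E}, Ω }.
Step 1: 6 new —
  {C}  = {A, B, D, E}ᶜ
  {B, C}  = {A, D, E}ᶜ
  {B, E}  = {A, C, D}ᶜ
  {A, C, E}  = {B, D}ᶜ
  {A, B, C, D}  = {A, C, D} ∪ {B, D}
  {A, C, D, E}  = {A, D, E} ∪ {A, C, D}
  [12 total]
Step 2. New:
  {B}  = {A, C, D, E}ᶜ
  {E}  = {A, B, C, D}ᶜ
  {B, C, D}  = {C} ∪ {B, D}
  {B, C, E}  = {B, E} ∪ {C}
  {B, D, E}  = {B, E} ∪ {B, D}
  {A, B, C, E}  = {B, E} ∪ {A, C, E}
  [18 total]
Step 3 (6 new):
  {D}  = {A, B, C, E}ᶜ
  {A, C}  = {B, D, E}ᶜ
  {A, D}  = {B, C, E}ᶜ
  {A, E}  = {B, C, D}ᶜ
  {C, E}  = {C} ∪ {E}
  {B, C, D, E}  = {C} ∪ {B, D, E}
  [24 total]
Step 4: +7 →
  {A}  = {B, C, D, E}ᶜ
  {C, D}  = {C} ∪ {D}
  {D, E}  = {E} ∪ {D}
  {A, B, C}  = {B} ∪ {A, C}
  {A, B, D}  = {C, E}ᶜ
  {A, B, E}  = {B, E} ∪ {A, E}
  {C, D, E}  = {D} ∪ {C, E}
  [31 total]
Step 5: +1 →
  {A, B}  = {C, D, E}ᶜ
  [32 total]
Step 6: stable.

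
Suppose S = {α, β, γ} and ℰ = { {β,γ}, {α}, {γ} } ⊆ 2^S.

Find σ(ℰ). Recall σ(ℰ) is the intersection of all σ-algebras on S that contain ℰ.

Begin from { ∅, {α}, {γ}, {β,γ}, S } (that is, ℰ plus ∅ and S).
Round 1: +2 →
  {α,β}  = ᶜ of {γ}
  {α,γ}  = {γ} ∪ {α}
Round 2. New:
  {β}  = ᶜ of {α,γ}
After Round 3 the family is unchanged; done.

σ(ℰ) = { ∅, {α}, {β}, {γ}, {α,β}, {α,γ}, {β,γ}, S }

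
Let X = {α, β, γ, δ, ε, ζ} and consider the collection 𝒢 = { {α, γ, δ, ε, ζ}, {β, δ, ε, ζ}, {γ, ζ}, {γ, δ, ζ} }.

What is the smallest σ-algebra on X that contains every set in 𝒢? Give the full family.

σ(𝒢) = { {}, {α}, {β}, {γ}, {δ}, {ε}, {ζ}, {α, β}, {α, γ}, {α, δ}, {α, ε}, {α, ζ}, {β, γ}, {β, δ}, {β, ε}, {β, ζ}, {γ, δ}, {γ, ε}, {γ, ζ}, {δ, ε}, {δ, ζ}, {ε, ζ}, {α, β, γ}, {α, β, δ}, {α, β, ε}, {α, β, ζ}, {α, γ, δ}, {α, γ, ε}, {α, γ, ζ}, {α, δ, ε}, {α, δ, ζ}, {α, ε, ζ}, {β, γ, δ}, {β, γ, ε}, {β, γ, ζ}, {β, δ, ε}, {β, δ, ζ}, {β, ε, ζ}, {γ, δ, ε}, {γ, δ, ζ}, {γ, ε, ζ}, {δ, ε, ζ}, {α, β, γ, δ}, {α, β, γ, ε}, {α, β, γ, ζ}, {α, β, δ, ε}, {α, β, δ, ζ}, {α, β, ε, ζ}, {α, γ, δ, ε}, {α, γ, δ, ζ}, {α, γ, ε, ζ}, {α, δ, ε, ζ}, {β, γ, δ, ε}, {β, γ, δ, ζ}, {β, γ, ε, ζ}, {β, δ, ε, ζ}, {γ, δ, ε, ζ}, {α, β, γ, δ, ε}, {α, β, γ, δ, ζ}, {α, β, γ, ε, ζ}, {α, β, δ, ε, ζ}, {α, γ, δ, ε, ζ}, {β, γ, δ, ε, ζ}, X }

Check:
Take S₀ = 𝒢 ∪ {∅, X} = { {}, {γ, ζ}, {γ, δ, ζ}, {β, δ, ε, ζ}, {α, γ, δ, ε, ζ}, X }.
Pass 1: +5 →
  {β}  = ᶜ of {α, γ, δ, ε, ζ}
  {α, γ}  = ᶜ of {β, δ, ε, ζ}
  {α, β, ε}  = ᶜ of {γ, δ, ζ}
  {α, β, δ, ε}  = ᶜ of {γ, ζ}
  {β, γ, δ, ε, ζ}  = {β, δ, ε, ζ} ∪ {γ, ζ}
  [11 total]
Pass 2: 10 new —
  {α}  = ᶜ of {β, γ, δ, ε, ζ}
  {α, β, γ}  = {β} ∪ {α, γ}
  {α, γ, ζ}  = {α, γ} ∪ {γ, ζ}
  {β, γ, ζ}  = {β} ∪ {γ, ζ}
  {α, β, γ, ε}  = {α, β, ε} ∪ {α, γ}
  {α, γ, δ, ζ}  = {α, γ} ∪ {γ, δ, ζ}
  {β, γ, δ, ζ}  = {β} ∪ {γ, δ, ζ}
  {α, β, γ, δ, ε}  = {α, β, δ, ε} ∪ {α, γ}
  {α, β, γ, ε, ζ}  = {α, β, ε} ∪ {γ, ζ}
  {α, β, δ, ε, ζ}  = {α, β, δ, ε} ∪ {β, δ, ε, ζ}
  [21 total]
Pass 3. New:
  {γ}  = ᶜ of {α, β, δ, ε, ζ}
  {δ}  = ᶜ of {α, β, γ, ε, ζ}
  {ζ}  = ᶜ of {α, β, γ, δ, ε}
  {α, β}  = {β} ∪ {α}
  {α, ε}  = ᶜ of {β, γ, δ, ζ}
  {β, ε}  = ᶜ of {α, γ, δ, ζ}
  {δ, ζ}  = ᶜ of {α, β, γ, ε}
  {α, δ, ε}  = ᶜ of {β, γ, ζ}
  {β, δ, ε}  = ᶜ of {α, γ, ζ}
  {δ, ε, ζ}  = ᶜ of {α, β, γ}
  {α, β, γ, ζ}  = {α, γ, ζ} ∪ {β}
  {α, β, γ, δ, ζ}  = {α, γ, ζ} ∪ {β, γ, δ, ζ}
  [33 total]
Pass 4 (26 new):
  {ε}  = ᶜ of {α, β, γ, δ, ζ}
  {α, δ}  = {α} ∪ {δ}
  {α, ζ}  = {α} ∪ {ζ}
  {β, γ}  = {β} ∪ {γ}
  {β, δ}  = {β} ∪ {δ}
  {β, ζ}  = {β} ∪ {ζ}
  {γ, δ}  = {γ} ∪ {δ}
  {δ, ε}  = ᶜ of {α, β, γ, ζ}
  {α, β, δ}  = {α, β} ∪ {δ}
  {α, β, ζ}  = {α, β} ∪ {ζ}
  {α, γ, δ}  = {α, γ} ∪ {δ}
  {α, γ, ε}  = {γ} ∪ {α, ε}
  {α, δ, ζ}  = {α} ∪ {δ, ζ}
  {α, ε, ζ}  = {ζ} ∪ {α, ε}
  {β, γ, ε}  = {β, ε} ∪ {γ}
  {β, δ, ζ}  = {β} ∪ {δ, ζ}
  {β, ε, ζ}  = {β, ε} ∪ {ζ}
  {α, β, γ, δ}  = {α, β, γ} ∪ {δ}
  {α, β, δ, ζ}  = {α, β} ∪ {δ, ζ}
  {α, β, ε, ζ}  = {ζ} ∪ {α, β, ε}
  {α, γ, δ, ε}  = {α, δ, ε} ∪ {γ}
  {α, γ, ε, ζ}  = {α, γ, ζ} ∪ {α, ε}
  {α, δ, ε, ζ}  = {α, δ, ε} ∪ {ζ}
  {β, γ, δ, ε}  = {γ} ∪ {β, δ, ε}
  {β, γ, ε, ζ}  = {β, ε} ∪ {β, γ, ζ}
  {γ, δ, ε, ζ}  = ᶜ of {α, β}
  [59 total]
Pass 5: 5 new —
  {γ, ε}  = ᶜ of {α, β, δ, ζ}
  {ε, ζ}  = ᶜ of {α, β, γ, δ}
  {β, γ, δ}  = ᶜ of {α, ε, ζ}
  {γ, δ, ε}  = ᶜ of {α, β, ζ}
  {γ, ε, ζ}  = ᶜ of {α, β, δ}
  [64 total]
Pass 6: stable.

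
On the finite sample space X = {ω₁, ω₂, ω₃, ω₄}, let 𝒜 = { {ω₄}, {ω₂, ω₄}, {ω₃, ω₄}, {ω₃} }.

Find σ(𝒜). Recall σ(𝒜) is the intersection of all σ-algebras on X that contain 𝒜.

σ(𝒜) = { ∅, {ω₁}, {ω₂}, {ω₃}, {ω₄}, {ω₁, ω₂}, {ω₁, ω₃}, {ω₁, ω₄}, {ω₂, ω₃}, {ω₂, ω₄}, {ω₃, ω₄}, {ω₁, ω₂, ω₃}, {ω₁, ω₂, ω₄}, {ω₁, ω₃, ω₄}, {ω₂, ω₃, ω₄}, X }

Trace:
Take S₀ = 𝒜 ∪ {∅, X} = { ∅, {ω₃}, {ω₄}, {ω₂, ω₄}, {ω₃, ω₄}, X }.
Pass 1 (5 new):
  {ω₁, ω₂}  = X∖{ω₃, ω₄}
  {ω₁, ω₃}  = X∖{ω₂, ω₄}
  {ω₁, ω₂, ω₃}  = X∖{ω₄}
  {ω₁, ω₂, ω₄}  = X∖{ω₃}
  {ω₂, ω₃, ω₄}  = {ω₃} ∪ {ω₂, ω₄}
  [11 total]
Pass 2: 2 new —
  {ω₁}  = X∖{ω₂, ω₃, ω₄}
  {ω₁, ω₃, ω₄}  = {ω₃, ω₄} ∪ {ω₁, ω₃}
  [13 total]
Pass 3. New:
  {ω₂}  = X∖{ω₁, ω₃, ω₄}
  {ω₁, ω₄}  = {ω₄} ∪ {ω₁}
  [15 total]
Pass 4: +1 →
  {ω₂, ω₃}  = X∖{ω₁, ω₄}
  [16 total]
Pass 5: closed — nothing new.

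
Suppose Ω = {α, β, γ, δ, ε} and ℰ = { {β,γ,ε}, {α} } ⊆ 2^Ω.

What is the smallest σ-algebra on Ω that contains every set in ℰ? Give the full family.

Seed the family with ℰ together with ∅ and Ω: { ∅, {α}, {β,γ,ε}, Ω }.
Step 1: +3 →
  {α,δ}  = ᶜ of {β,γ,ε}
  {α,β,γ,ε}  = {α} ∪ {β,γ,ε}
  {β,γ,δ,ε}  = ᶜ of {α}
  — 7 sets.
Step 2. New:
  {δ}  = ᶜ of {α,β,γ,ε}
  — 8 sets.
Step 3: stable.

σ(ℰ) = { ∅, {α}, {δ}, {α,δ}, {β,γ,ε}, {α,β,γ,ε}, {β,γ,δ,ε}, Ω }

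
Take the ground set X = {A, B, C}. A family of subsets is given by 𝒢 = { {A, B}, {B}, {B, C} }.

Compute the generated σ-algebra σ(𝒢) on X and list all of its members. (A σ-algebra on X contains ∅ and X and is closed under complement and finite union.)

Start: 𝒢 ∪ {∅, X} = { {}, {B}, {A, B}, {B, C}, X }.
Round 1. New:
  {A}  = {B, C}ᶜ
  {C}  = {A, B}ᶜ
  {A, C}  = {B}ᶜ
  — 8 sets.
Round 2: stable.

Therefore σ(𝒢) = { {}, {A}, {B}, {C}, {A, B}, {A, C}, {B, C}, X } (|σ(𝒢)| = 8).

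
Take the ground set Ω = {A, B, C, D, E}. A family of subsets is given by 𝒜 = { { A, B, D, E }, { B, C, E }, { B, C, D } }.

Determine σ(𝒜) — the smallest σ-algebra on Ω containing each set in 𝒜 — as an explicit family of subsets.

σ(𝒜) = { ∅, { A }, { B }, { C }, { D }, { E }, { A, B }, { A, C }, { A, D }, { A, E }, { B, C }, { B, D }, { B, E }, { C, D }, { C, E }, { D, E }, { A, B, C }, { A, B, D }, { A, B, E }, { A, C, D }, { A, C, E }, { A, D, E }, { B, C, D }, { B, C, E }, { B, D, E }, { C, D, E }, { A, B, C, D }, { A, B, C, E }, { A, B, D, E }, { A, C, D, E }, { B, C, D, E }, Ω }

Trace:
Begin from { ∅, { B, C, D }, { B, C, E }, { A, B, D, E }, Ω } (that is, 𝒜 plus ∅ and Ω).
Iteration 1 adds 4:
  { C }  = complement { A, B, D, E }
  { A, D }  = complement { B, C, E }
  { A, E }  = complement { B, C, D }
  { B, C, D, E }  = { B, C, E } ∪ { B, C, D }
  (now 9)
Iteration 2: +6 →
  { A }  = complement { B, C, D, E }
  { A, C, D }  = { C } ∪ { A, D }
  { A, C, E }  = { C } ∪ { A, E }
  { A, D, E }  = { A, D } ∪ { A, E }
  { A, B, C, D }  = { B, C, D } ∪ { A, D }
  { A, B, C, E }  = { B, C, E } ∪ { A, E }
  (now 15)
Iteration 3: 7 new —
  { D }  = complement { A, B, C, E }
  { E }  = complement { A, B, C, D }
  { A, C }  = { C } ∪ { A }
  { B, C }  = complement { A, D, E }
  { B, D }  = complement { A, C, E }
  { B, E }  = complement { A, C, D }
  { A, C, D, E }  = { A, D, E } ∪ { C }
  (now 22)
Iteration 4 (8 new):
  { B }  = complement { A, C, D, E }
  { C, D }  = { C } ∪ { D }
  { C, E }  = { E } ∪ { C }
  { D, E }  = { E } ∪ { D }
  { A, B, C }  = { A, C } ∪ { B, C }
  { A, B, D }  = { A, D } ∪ { B, D }
  { A, B, E }  = { B, E } ∪ { A, E }
  { B, D, E }  = complement { A, C }
  (now 30)
Iteration 5: 2 new —
  { A, B }  = { B } ∪ { A }
  { C, D, E }  = { C, D } ∪ { E }
  (now 32)
Iteration 6: closed — nothing new.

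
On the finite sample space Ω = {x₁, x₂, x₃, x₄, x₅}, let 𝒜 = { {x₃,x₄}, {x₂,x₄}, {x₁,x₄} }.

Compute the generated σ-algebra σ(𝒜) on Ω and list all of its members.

|σ(𝒜)| = 32.  σ(𝒜) = { {}, {x₁}, {x₂}, {x₃}, {x₄}, {x₅}, {x₁,x₂}, {x₁,x₃}, {x₁,x₄}, {x₁,x₅}, {x₂,x₃}, {x₂,x₄}, {x₂,x₅}, {x₃,x₄}, {x₃,x₅}, {x₄,x₅}, {x₁,x₂,x₃}, {x₁,x₂,x₄}, {x₁,x₂,x₅}, {x₁,x₃,x₄}, {x₁,x₃,x₅}, {x₁,x₄,x₅}, {x₂,x₃,x₄}, {x₂,x₃,x₅}, {x₂,x₄,x₅}, {x₃,x₄,x₅}, {x₁,x₂,x₃,x₄}, {x₁,x₂,x₃,x₅}, {x₁,x₂,x₄,x₅}, {x₁,x₃,x₄,x₅}, {x₂,x₃,x₄,x₅}, Ω }

Working:
Take S₀ = 𝒜 ∪ {∅, Ω} = { {}, {x₁,x₄}, {x₂,x₄}, {x₃,x₄}, Ω }.
Pass 1: +6 →
  {x₁,x₂,x₄}  = {x₁,x₄} ∪ {x₂,x₄}
  {x₁,x₂,x₅}  = {x₃,x₄}ᶜ
  {x₁,x₃,x₄}  = {x₃,x₄} ∪ {x₁,x₄}
  {x₁,x₃,x₅}  = {x₂,x₄}ᶜ
  {x₂,x₃,x₄}  = {x₃,x₄} ∪ {x₂,x₄}
  {x₂,x₃,x₅}  = {x₁,x₄}ᶜ
  (now 11)
Pass 2. New:
  {x₁,x₅}  = {x₂,x₃,x₄}ᶜ
  {x₂,x₅}  = {x₁,x₃,x₄}ᶜ
  {x₃,x₅}  = {x₁,x₂,x₄}ᶜ
  {x₁,x₂,x₃,x₄}  = {x₃,x₄} ∪ {x₁,x₂,x₄}
  {x₁,x₂,x₃,x₅}  = {x₁,x₃,x₅} ∪ {x₁,x₂,x₅}
  {x₁,x₂,x₄,x₅}  = {x₁,x₂,x₄} ∪ {x₁,x₂,x₅}
  {x₁,x₃,x₄,x₅}  = {x₃,x₄} ∪ {x₁,x₃,x₅}
  {x₂,x₃,x₄,x₅}  = {x₃,x₄} ∪ {x₂,x₃,x₅}
  (now 19)
Pass 3 (8 new):
  {x₁}  = {x₂,x₃,x₄,x₅}ᶜ
  {x₂}  = {x₁,x₃,x₄,x₅}ᶜ
  {x₃}  = {x₁,x₂,x₄,x₅}ᶜ
  {x₄}  = {x₁,x₂,x₃,x₅}ᶜ
  {x₅}  = {x₁,x₂,x₃,x₄}ᶜ
  {x₁,x₄,x₅}  = {x₁,x₄} ∪ {x₁,x₅}
  {x₂,x₄,x₅}  = {x₂,x₅} ∪ {x₂,x₄}
  {x₃,x₄,x₅}  = {x₃,x₄} ∪ {x₃,x₅}
  (now 27)
Pass 4. New:
  {x₁,x₂}  = {x₃,x₄,x₅}ᶜ
  {x₁,x₃}  = {x₂,x₄,x₅}ᶜ
  {x₂,x₃}  = {x₁,x₄,x₅}ᶜ
  {x₄,x₅}  = {x₅} ∪ {x₄}
  (now 31)
Pass 5 adds 1:
  {x₁,x₂,x₃}  = {x₄,x₅}ᶜ
  (now 32)
After Pass 6 the family is unchanged; done.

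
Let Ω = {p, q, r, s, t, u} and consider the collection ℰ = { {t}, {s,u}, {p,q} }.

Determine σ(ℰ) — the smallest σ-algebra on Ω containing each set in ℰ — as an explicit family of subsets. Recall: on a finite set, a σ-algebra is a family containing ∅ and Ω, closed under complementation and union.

Start: ℰ ∪ {∅, Ω} = { ∅, {t}, {p,q}, {s,u}, Ω }.
Step 1: +6 →
  {p,q,t}  = {p,q} ∪ {t}
  {s,t,u}  = {s,u} ∪ {t}
  {p,q,r,t}  = Ω∖{s,u}
  {p,q,s,u}  = {p,q} ∪ {s,u}
  {r,s,t,u}  = Ω∖{p,q}
  {p,q,r,s,u}  = Ω∖{t}
Step 2: +4 →
  {r,t}  = Ω∖{p,q,s,u}
  {p,q,r}  = Ω∖{s,t,u}
  {r,s,u}  = Ω∖{p,q,t}
  {p,q,s,t,u}  = {p,q,s,u} ∪ {t}
Step 3. New:
  {r}  = Ω∖{p,q,s,t,u}
Step 4: no new sets; the family is a σ-algebra.

Hence σ(ℰ) has 16 members: { ∅, {r}, {t}, {p,q}, {r,t}, {s,u}, {p,q,r}, {p,q,t}, {r,s,u}, {s,t,u}, {p,q,r,t}, {p,q,s,u}, {r,s,t,u}, {p,q,r,s,u}, {p,q,s,t,u}, Ω }.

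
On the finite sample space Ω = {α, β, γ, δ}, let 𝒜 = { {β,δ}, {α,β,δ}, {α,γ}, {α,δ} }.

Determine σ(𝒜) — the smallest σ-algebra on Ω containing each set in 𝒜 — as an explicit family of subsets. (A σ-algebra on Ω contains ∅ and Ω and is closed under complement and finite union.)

σ(𝒜) (16 sets): { {}, {α}, {β}, {γ}, {δ}, {α,β}, {α,γ}, {α,δ}, {β,γ}, {β,δ}, {γ,δ}, {α,β,γ}, {α,β,δ}, {α,γ,δ}, {β,γ,δ}, Ω }

Trace:
Take S₀ = 𝒜 ∪ {∅, Ω} = { {}, {α,γ}, {α,δ}, {β,δ}, {α,β,δ}, Ω }.
Iteration 1 adds 3:
  {γ}  = complement {α,β,δ}
  {β,γ}  = complement {α,δ}
  {α,γ,δ}  = {α,δ} ∪ {α,γ}
  (now 9)
Iteration 2: 3 new —
  {β}  = complement {α,γ,δ}
  {α,β,γ}  = {β,γ} ∪ {α,γ}
  {β,γ,δ}  = {γ} ∪ {β,δ}
  (now 12)
Iteration 3: 2 new —
  {α}  = complement {β,γ,δ}
  {δ}  = complement {α,β,γ}
  (now 14)
Iteration 4. New:
  {α,β}  = {β} ∪ {α}
  {γ,δ}  = {γ} ∪ {δ}
  (now 16)
Iteration 5: closed — nothing new.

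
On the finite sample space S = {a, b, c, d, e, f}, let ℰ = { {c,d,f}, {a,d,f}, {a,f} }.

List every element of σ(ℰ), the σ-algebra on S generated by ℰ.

Start: ℰ ∪ {∅, S} = { {}, {a,f}, {a,d,f}, {c,d,f}, S }.
Iteration 1: 4 new —
  {a,b,e}  = ᶜ of {c,d,f}
  {b,c,e}  = ᶜ of {a,d,f}
  {a,c,d,f}  = {a,f} ∪ {c,d,f}
  {b,c,d,e}  = ᶜ of {a,f}
  — 9 sets.
Iteration 2 (7 new):
  {b,e}  = ᶜ of {a,c,d,f}
  {a,b,c,e}  = {a,b,e} ∪ {b,c,e}
  {a,b,e,f}  = {a,f} ∪ {a,b,e}
  {a,b,c,d,e}  = {b,c,d,e} ∪ {a,b,e}
  {a,b,c,e,f}  = {a,f} ∪ {b,c,e}
  {a,b,d,e,f}  = {a,d,f} ∪ {a,b,e}
  {b,c,d,e,f}  = {b,c,d,e} ∪ {c,d,f}
  — 16 sets.
Iteration 3: +6 →
  {a}  = ᶜ of {b,c,d,e,f}
  {c}  = ᶜ of {a,b,d,e,f}
  {d}  = ᶜ of {a,b,c,e,f}
  {f}  = ᶜ of {a,b,c,d,e}
  {c,d}  = ᶜ of {a,b,e,f}
  {d,f}  = ᶜ of {a,b,c,e}
  — 22 sets.
Iteration 4 adds 10:
  {a,c}  = {a} ∪ {c}
  {a,d}  = {a} ∪ {d}
  {c,f}  = {f} ∪ {c}
  {a,c,d}  = {c,d} ∪ {a}
  {a,c,f}  = {a,f} ∪ {c}
  {b,d,e}  = {b,e} ∪ {d}
  {b,e,f}  = {b,e} ∪ {f}
  {a,b,d,e}  = {a,b,e} ∪ {d}
  {b,c,e,f}  = {f} ∪ {b,c,e}
  {b,d,e,f}  = {b,e} ∪ {d,f}
  — 32 sets.
Iteration 5 adds nothing — fixpoint reached.

|σ(ℰ)| = 32.  σ(ℰ) = { {}, {a}, {c}, {d}, {f}, {a,c}, {a,d}, {a,f}, {b,e}, {c,d}, {c,f}, {d,f}, {a,b,e}, {a,c,d}, {a,c,f}, {a,d,f}, {b,c,e}, {b,d,e}, {b,e,f}, {c,d,f}, {a,b,c,e}, {a,b,d,e}, {a,b,e,f}, {a,c,d,f}, {b,c,d,e}, {b,c,e,f}, {b,d,e,f}, {a,b,c,d,e}, {a,b,c,e,f}, {a,b,d,e,f}, {b,c,d,e,f}, S }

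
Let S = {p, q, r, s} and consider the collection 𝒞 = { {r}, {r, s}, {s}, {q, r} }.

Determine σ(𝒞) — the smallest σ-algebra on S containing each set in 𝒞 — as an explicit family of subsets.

σ(𝒞) (16 sets): { ∅, {p}, {q}, {r}, {s}, {p, q}, {p, r}, {p, s}, {q, r}, {q, s}, {r, s}, {p, q, r}, {p, q, s}, {p, r, s}, {q, r, s}, S }

Derivation:
Take S₀ = 𝒞 ∪ {∅, S} = { ∅, {r}, {s}, {q, r}, {r, s}, S }.
Step 1. New:
  {p, q}  = {r, s}ᶜ
  {p, s}  = {q, r}ᶜ
  {p, q, r}  = {s}ᶜ
  {p, q, s}  = {r}ᶜ
  {q, r, s}  = {r, s} ∪ {q, r}
  |family| = 11
Step 2: 2 new —
  {p}  = {q, r, s}ᶜ
  {p, r, s}  = {r, s} ∪ {p, s}
  |family| = 13
Step 3. New:
  {q}  = {p, r, s}ᶜ
  {p, r}  = {r} ∪ {p}
  |family| = 15
Step 4: 1 new —
  {q, s}  = {p, r}ᶜ
  |family| = 16
Step 5: stable.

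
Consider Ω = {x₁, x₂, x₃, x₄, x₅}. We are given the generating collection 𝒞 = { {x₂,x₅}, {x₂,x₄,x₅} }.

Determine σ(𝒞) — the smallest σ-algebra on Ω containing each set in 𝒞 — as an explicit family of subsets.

|σ(𝒞)| = 8.  σ(𝒞) = { ∅, {x₄}, {x₁,x₃}, {x₂,x₅}, {x₁,x₃,x₄}, {x₂,x₄,x₅}, {x₁,x₂,x₃,x₅}, Ω }

Trace:
Take S₀ = 𝒞 ∪ {∅, Ω} = { ∅, {x₂,x₅}, {x₂,x₄,x₅}, Ω }.
Round 1 (2 new):
  {x₁,x₃}  = ᶜ of {x₂,x₄,x₅}
  {x₁,x₃,x₄}  = ᶜ of {x₂,x₅}
Round 2 adds 1:
  {x₁,x₂,x₃,x₅}  = {x₂,x₅} ∪ {x₁,x₃}
Round 3 (1 new):
  {x₄}  = ᶜ of {x₁,x₂,x₃,x₅}
Round 4: stable.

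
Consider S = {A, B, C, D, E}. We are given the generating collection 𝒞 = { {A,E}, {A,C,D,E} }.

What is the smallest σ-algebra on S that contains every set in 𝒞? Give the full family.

σ(𝒞) (8 sets): { {}, {B}, {A,E}, {C,D}, {A,B,E}, {B,C,D}, {A,C,D,E}, S }

Working:
Initial family (4 sets): { {}, {A,E}, {A,C,D,E}, S }.
Step 1 (2 new):
  {B}  = complement {A,C,D,E}
  {B,C,D}  = complement {A,E}
  — 6 sets.
Step 2 adds 1:
  {A,B,E}  = {A,E} ∪ {B}
  — 7 sets.
Step 3. New:
  {C,D}  = complement {A,B,E}
  — 8 sets.
Step 4: closed — nothing new.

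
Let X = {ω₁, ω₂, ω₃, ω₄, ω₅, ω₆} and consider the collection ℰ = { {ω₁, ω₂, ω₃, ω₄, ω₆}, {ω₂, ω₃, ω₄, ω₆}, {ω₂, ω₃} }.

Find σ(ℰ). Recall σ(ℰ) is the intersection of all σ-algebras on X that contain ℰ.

Take S₀ = ℰ ∪ {∅, X} = { ∅, {ω₂, ω₃}, {ω₂, ω₃, ω₄, ω₆}, {ω₁, ω₂, ω₃, ω₄, ω₆}, X }.
Iteration 1: +3 →
  {ω₅}  = {ω₁, ω₂, ω₃, ω₄, ω₆}ᶜ
  {ω₁, ω₅}  = {ω₂, ω₃, ω₄, ω₆}ᶜ
  {ω₁, ω₄, ω₅, ω₆}  = {ω₂, ω₃}ᶜ
Iteration 2: 3 new —
  {ω₂, ω₃, ω₅}  = {ω₂, ω₃} ∪ {ω₅}
  {ω₁, ω₂, ω₃, ω₅}  = {ω₂, ω₃} ∪ {ω₁, ω₅}
  {ω₂, ω₃, ω₄, ω₅, ω₆}  = {ω₂, ω₃, ω₄, ω₆} ∪ {ω₅}
Iteration 3 adds 3:
  {ω₁}  = {ω₂, ω₃, ω₄, ω₅, ω₆}ᶜ
  {ω₄, ω₆}  = {ω₁, ω₂, ω₃, ω₅}ᶜ
  {ω₁, ω₄, ω₆}  = {ω₂, ω₃, ω₅}ᶜ
Iteration 4: +2 →
  {ω₁, ω₂, ω₃}  = {ω₂, ω₃} ∪ {ω₁}
  {ω₄, ω₅, ω₆}  = {ω₄, ω₆} ∪ {ω₅}
Iteration 5: already closed under ᶜ and ∪.

Therefore σ(ℰ) = { ∅, {ω₁}, {ω₅}, {ω₁, ω₅}, {ω₂, ω₃}, {ω₄, ω₆}, {ω₁, ω₂, ω₃}, {ω₁, ω₄, ω₆}, {ω₂, ω₃, ω₅}, {ω₄, ω₅, ω₆}, {ω₁, ω₂, ω₃, ω₅}, {ω₁, ω₄, ω₅, ω₆}, {ω₂, ω₃, ω₄, ω₆}, {ω₁, ω₂, ω₃, ω₄, ω₆}, {ω₂, ω₃, ω₄, ω₅, ω₆}, X } (|σ(ℰ)| = 16).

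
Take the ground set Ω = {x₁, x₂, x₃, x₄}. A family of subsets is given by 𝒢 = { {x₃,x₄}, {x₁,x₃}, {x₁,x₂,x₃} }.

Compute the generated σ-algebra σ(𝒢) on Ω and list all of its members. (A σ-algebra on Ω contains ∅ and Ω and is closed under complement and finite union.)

Begin from { {}, {x₁,x₃}, {x₃,x₄}, {x₁,x₂,x₃}, Ω } (that is, 𝒢 plus ∅ and Ω).
Step 1: 4 new —
  {x₄}  = complement {x₁,x₂,x₃}
  {x₁,x₂}  = complement {x₃,x₄}
  {x₂,x₄}  = complement {x₁,x₃}
  {x₁,x₃,x₄}  = {x₃,x₄} ∪ {x₁,x₃}
  — 9 sets.
Step 2 adds 3:
  {x₂}  = complement {x₁,x₃,x₄}
  {x₁,x₂,x₄}  = {x₁,x₂} ∪ {x₄}
  {x₂,x₃,x₄}  = {x₃,x₄} ∪ {x₂,x₄}
  — 12 sets.
Step 3: 2 new —
  {x₁}  = complement {x₂,x₃,x₄}
  {x₃}  = complement {x₁,x₂,x₄}
  — 14 sets.
Step 4: +2 →
  {x₁,x₄}  = {x₄} ∪ {x₁}
  {x₂,x₃}  = {x₃} ∪ {x₂}
  — 16 sets.
After Step 5 the family is unchanged; done.

|σ(𝒢)| = 16.  σ(𝒢) = { {}, {x₁}, {x₂}, {x₃}, {x₄}, {x₁,x₂}, {x₁,x₃}, {x₁,x₄}, {x₂,x₃}, {x₂,x₄}, {x₃,x₄}, {x₁,x₂,x₃}, {x₁,x₂,x₄}, {x₁,x₃,x₄}, {x₂,x₃,x₄}, Ω }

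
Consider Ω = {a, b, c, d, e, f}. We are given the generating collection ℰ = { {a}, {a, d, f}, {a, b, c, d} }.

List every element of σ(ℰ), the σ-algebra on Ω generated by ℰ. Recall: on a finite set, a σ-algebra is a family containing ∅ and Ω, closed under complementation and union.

Begin from { {}, {a}, {a, d, f}, {a, b, c, d}, Ω } (that is, ℰ plus ∅ and Ω).
Round 1: +4 →
  {e, f}  = {a, b, c, d}ᶜ
  {b, c, e}  = {a, d, f}ᶜ
  {a, b, c, d, f}  = {a, b, c, d} ∪ {a, d, f}
  {b, c, d, e, f}  = {a}ᶜ
  — 9 sets.
Round 2 adds 6:
  {e}  = {a, b, c, d, f}ᶜ
  {a, e, f}  = {e, f} ∪ {a}
  {a, b, c, e}  = {b, c, e} ∪ {a}
  {a, d, e, f}  = {e, f} ∪ {a, d, f}
  {b, c, e, f}  = {e, f} ∪ {b, c, e}
  {a, b, c, d, e}  = {b, c, e} ∪ {a, b, c, d}
  — 15 sets.
Round 3: 7 new —
  {f}  = {a, b, c, d, e}ᶜ
  {a, d}  = {b, c, e, f}ᶜ
  {a, e}  = {e} ∪ {a}
  {b, c}  = {a, d, e, f}ᶜ
  {d, f}  = {a, b, c, e}ᶜ
  {b, c, d}  = {a, e, f}ᶜ
  {a, b, c, e, f}  = {b, c, e} ∪ {a, e, f}
  — 22 sets.
Round 4. New:
  {d}  = {a, b, c, e, f}ᶜ
  {a, f}  = {f} ∪ {a}
  {a, b, c}  = {b, c} ∪ {a}
  {a, d, e}  = {a, d} ∪ {a, e}
  {b, c, f}  = {f} ∪ {b, c}
  {d, e, f}  = {e, f} ∪ {d, f}
  {b, c, d, e}  = {b, c, d} ∪ {e}
  {b, c, d, f}  = {a, e}ᶜ
  — 30 sets.
Round 5: +2 →
  {d, e}  = {e} ∪ {d}
  {a, b, c, f}  = {a, b, c} ∪ {a, f}
  — 32 sets.
Round 6 adds nothing — fixpoint reached.

|σ(ℰ)| = 32.  σ(ℰ) = { {}, {a}, {d}, {e}, {f}, {a, d}, {a, e}, {a, f}, {b, c}, {d, e}, {d, f}, {e, f}, {a, b, c}, {a, d, e}, {a, d, f}, {a, e, f}, {b, c, d}, {b, c, e}, {b, c, f}, {d, e, f}, {a, b, c, d}, {a, b, c, e}, {a, b, c, f}, {a, d, e, f}, {b, c, d, e}, {b, c, d, f}, {b, c, e, f}, {a, b, c, d, e}, {a, b, c, d, f}, {a, b, c, e, f}, {b, c, d, e, f}, Ω }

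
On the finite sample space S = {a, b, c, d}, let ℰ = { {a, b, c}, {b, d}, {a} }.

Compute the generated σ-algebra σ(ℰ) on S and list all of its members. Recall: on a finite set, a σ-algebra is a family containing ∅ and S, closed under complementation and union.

Initial family (5 sets): { {}, {a}, {b, d}, {a, b, c}, S }.
Iteration 1 adds 4:
  {d}  = complement {a, b, c}
  {a, c}  = complement {b, d}
  {a, b, d}  = {b, d} ∪ {a}
  {b, c, d}  = complement {a}
  (now 9)
Iteration 2 adds 3:
  {c}  = complement {a, b, d}
  {a, d}  = {d} ∪ {a}
  {a, c, d}  = {a, c} ∪ {d}
  (now 12)
Iteration 3 (3 new):
  {b}  = complement {a, c, d}
  {b, c}  = complement {a, d}
  {c, d}  = {c} ∪ {d}
  (now 15)
Iteration 4: 1 new —
  {a, b}  = complement {c, d}
  (now 16)
Iteration 5: already closed under ᶜ and ∪.

σ(ℰ) = { {}, {a}, {b}, {c}, {d}, {a, b}, {a, c}, {a, d}, {b, c}, {b, d}, {c, d}, {a, b, c}, {a, b, d}, {a, c, d}, {b, c, d}, S }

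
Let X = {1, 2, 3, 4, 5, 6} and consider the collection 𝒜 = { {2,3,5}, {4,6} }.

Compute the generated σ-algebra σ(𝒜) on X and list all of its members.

Seed the family with 𝒜 together with ∅ and X: { {}, {4,6}, {2,3,5}, X }.
Step 1 (3 new):
  {1,4,6}  = ᶜ of {2,3,5}
  {1,2,3,5}  = ᶜ of {4,6}
  {2,3,4,5,6}  = {2,3,5} ∪ {4,6}
  — 7 sets.
Step 2 adds 1:
  {1}  = ᶜ of {2,3,4,5,6}
  — 8 sets.
Step 3: closed — nothing new.

σ(𝒜) = { {}, {1}, {4,6}, {1,4,6}, {2,3,5}, {1,2,3,5}, {2,3,4,5,6}, X }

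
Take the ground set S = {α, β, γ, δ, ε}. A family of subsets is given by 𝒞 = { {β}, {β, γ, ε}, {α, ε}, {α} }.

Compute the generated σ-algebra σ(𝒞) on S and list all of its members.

Take S₀ = 𝒞 ∪ {∅, S} = { {}, {α}, {β}, {α, ε}, {β, γ, ε}, S }.
Step 1 (7 new):
  {α, β}  = {β} ∪ {α}
  {α, δ}  = complement {β, γ, ε}
  {α, β, ε}  = {α, ε} ∪ {β}
  {β, γ, δ}  = complement {α, ε}
  {α, β, γ, ε}  = {β, γ, ε} ∪ {α, ε}
  {α, γ, δ, ε}  = complement {β}
  {β, γ, δ, ε}  = complement {α}
  |family| = 13
Step 2. New:
  {δ}  = complement {α, β, γ, ε}
  {γ, δ}  = complement {α, β, ε}
  {α, β, δ}  = {α, β} ∪ {α, δ}
  {α, δ, ε}  = {α, δ} ∪ {α, ε}
  {γ, δ, ε}  = complement {α, β}
  {α, β, γ, δ}  = {β, γ, δ} ∪ {α, β}
  {α, β, δ, ε}  = {α, β, ε} ∪ {α, δ}
  |family| = 20
Step 3: +6 →
  {γ}  = complement {α, β, δ, ε}
  {ε}  = complement {α, β, γ, δ}
  {β, γ}  = complement {α, δ, ε}
  {β, δ}  = {β} ∪ {δ}
  {γ, ε}  = complement {α, β, δ}
  {α, γ, δ}  = {γ, δ} ∪ {α, δ}
  |family| = 26
Step 4 adds 6:
  {α, γ}  = {γ} ∪ {α}
  {β, ε}  = complement {α, γ, δ}
  {δ, ε}  = {ε} ∪ {δ}
  {α, β, γ}  = {α, β} ∪ {γ}
  {α, γ, ε}  = complement {β, δ}
  {β, δ, ε}  = {ε} ∪ {β, δ}
  |family| = 32
Step 5 adds nothing — fixpoint reached.

σ(𝒞) = { {}, {α}, {β}, {γ}, {δ}, {ε}, {α, β}, {α, γ}, {α, δ}, {α, ε}, {β, γ}, {β, δ}, {β, ε}, {γ, δ}, {γ, ε}, {δ, ε}, {α, β, γ}, {α, β, δ}, {α, β, ε}, {α, γ, δ}, {α, γ, ε}, {α, δ, ε}, {β, γ, δ}, {β, γ, ε}, {β, δ, ε}, {γ, δ, ε}, {α, β, γ, δ}, {α, β, γ, ε}, {α, β, δ, ε}, {α, γ, δ, ε}, {β, γ, δ, ε}, S }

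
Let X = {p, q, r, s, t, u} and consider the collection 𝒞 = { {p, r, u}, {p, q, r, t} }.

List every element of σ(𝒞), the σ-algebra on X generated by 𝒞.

Start: 𝒞 ∪ {∅, X} = { ∅, {p, r, u}, {p, q, r, t}, X }.
Iteration 1: 3 new —
  {s, u}  = complement {p, q, r, t}
  {q, s, t}  = complement {p, r, u}
  {p, q, r, t, u}  = {p, q, r, t} ∪ {p, r, u}
  (now 7)
Iteration 2 adds 4:
  {s}  = complement {p, q, r, t, u}
  {p, r, s, u}  = {p, r, u} ∪ {s, u}
  {q, s, t, u}  = {s, u} ∪ {q, s, t}
  {p, q, r, s, t}  = {p, q, r, t} ∪ {q, s, t}
  (now 11)
Iteration 3: +3 →
  {u}  = complement {p, q, r, s, t}
  {p, r}  = complement {q, s, t, u}
  {q, t}  = complement {p, r, s, u}
  (now 14)
Iteration 4. New:
  {p, r, s}  = {p, r} ∪ {s}
  {q, t, u}  = {q, t} ∪ {u}
  (now 16)
Iteration 5: closed — nothing new.

Therefore σ(𝒞) = { ∅, {s}, {u}, {p, r}, {q, t}, {s, u}, {p, r, s}, {p, r, u}, {q, s, t}, {q, t, u}, {p, q, r, t}, {p, r, s, u}, {q, s, t, u}, {p, q, r, s, t}, {p, q, r, t, u}, X } (|σ(𝒞)| = 16).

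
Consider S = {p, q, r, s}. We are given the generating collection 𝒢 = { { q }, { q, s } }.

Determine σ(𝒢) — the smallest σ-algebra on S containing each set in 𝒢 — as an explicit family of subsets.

σ(𝒢) (8 sets): { ∅, { q }, { s }, { p, r }, { q, s }, { p, q, r }, { p, r, s }, S }

Check:
Start: 𝒢 ∪ {∅, S} = { ∅, { q }, { q, s }, S }.
Iteration 1 adds 2:
  { p, r }  = S∖{ q, s }
  { p, r, s }  = S∖{ q }
  (now 6)
Iteration 2 adds 1:
  { p, q, r }  = { p, r } ∪ { q }
  (now 7)
Iteration 3 (1 new):
  { s }  = S∖{ p, q, r }
  (now 8)
Iteration 4: already closed under ᶜ and ∪.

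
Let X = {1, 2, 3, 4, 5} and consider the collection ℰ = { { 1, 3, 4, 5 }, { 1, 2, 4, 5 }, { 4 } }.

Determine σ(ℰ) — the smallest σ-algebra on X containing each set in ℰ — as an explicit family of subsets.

Answer: σ(ℰ) = { ∅, { 2 }, { 3 }, { 4 }, { 1, 5 }, { 2, 3 }, { 2, 4 }, { 3, 4 }, { 1, 2, 5 }, { 1, 3, 5 }, { 1, 4, 5 }, { 2, 3, 4 }, { 1, 2, 3, 5 }, { 1, 2, 4, 5 }, { 1, 3, 4, 5 }, X }

Check:
Take S₀ = ℰ ∪ {∅, X} = { ∅, { 4 }, { 1, 2, 4, 5 }, { 1, 3, 4, 5 }, X }.
Pass 1 adds 3:
  { 2 }  = X∖{ 1, 3, 4, 5 }
  { 3 }  = X∖{ 1, 2, 4, 5 }
  { 1, 2, 3, 5 }  = X∖{ 4 }
  |family| = 8
Pass 2: 3 new —
  { 2, 3 }  = { 2 } ∪ { 3 }
  { 2, 4 }  = { 4 } ∪ { 2 }
  { 3, 4 }  = { 4 } ∪ { 3 }
  |family| = 11
Pass 3 (4 new):
  { 1, 2, 5 }  = X∖{ 3, 4 }
  { 1, 3, 5 }  = X∖{ 2, 4 }
  { 1, 4, 5 }  = X∖{ 2, 3 }
  { 2, 3, 4 }  = { 3 } ∪ { 2, 4 }
  |family| = 15
Pass 4 (1 new):
  { 1, 5 }  = X∖{ 2, 3, 4 }
  |family| = 16
Pass 5: closed — nothing new.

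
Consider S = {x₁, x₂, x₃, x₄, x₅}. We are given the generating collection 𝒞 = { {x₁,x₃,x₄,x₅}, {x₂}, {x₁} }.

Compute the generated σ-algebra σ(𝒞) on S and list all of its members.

Answer: σ(𝒞) = { {}, {x₁}, {x₂}, {x₁,x₂}, {x₃,x₄,x₅}, {x₁,x₃,x₄,x₅}, {x₂,x₃,x₄,x₅}, S }

Check:
Take S₀ = 𝒞 ∪ {∅, S} = { {}, {x₁}, {x₂}, {x₁,x₃,x₄,x₅}, S }.
Pass 1: +2 →
  {x₁,x₂}  = {x₂} ∪ {x₁}
  {x₂,x₃,x₄,x₅}  = ᶜ of {x₁}
  — 7 sets.
Pass 2: 1 new —
  {x₃,x₄,x₅}  = ᶜ of {x₁,x₂}
  — 8 sets.
After Pass 3 the family is unchanged; done.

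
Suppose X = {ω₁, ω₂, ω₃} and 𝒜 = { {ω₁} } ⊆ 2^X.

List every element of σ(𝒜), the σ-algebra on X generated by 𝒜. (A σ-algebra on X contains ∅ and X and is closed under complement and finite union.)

Begin from { ∅, {ω₁}, X } (that is, 𝒜 plus ∅ and X).
Step 1 adds 1:
  {ω₂,ω₃}  = X∖{ω₁}
  — 4 sets.
Step 2: no new sets; the family is a σ-algebra.

|σ(𝒜)| = 4.  σ(𝒜) = { ∅, {ω₁}, {ω₂,ω₃}, X }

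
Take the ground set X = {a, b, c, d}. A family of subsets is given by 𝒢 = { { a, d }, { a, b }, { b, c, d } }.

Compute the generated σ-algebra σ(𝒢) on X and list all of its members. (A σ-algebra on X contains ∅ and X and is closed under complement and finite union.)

Seed the family with 𝒢 together with ∅ and X: { ∅, { a, b }, { a, d }, { b, c, d }, X }.
Step 1. New:
  { a }  = ᶜ of { b, c, d }
  { b, c }  = ᶜ of { a, d }
  { c, d }  = ᶜ of { a, b }
  { a, b, d }  = { a, d } ∪ { a, b }
  |family| = 9
Step 2 (3 new):
  { c }  = ᶜ of { a, b, d }
  { a, b, c }  = { a, b } ∪ { b, c }
  { a, c, d }  = { c, d } ∪ { a, d }
  |family| = 12
Step 3 adds 3:
  { b }  = ᶜ of { a, c, d }
  { d }  = ᶜ of { a, b, c }
  { a, c }  = { c } ∪ { a }
  |family| = 15
Step 4: 1 new —
  { b, d }  = ᶜ of { a, c }
  |family| = 16
Step 5: no new sets; the family is a σ-algebra.

σ(𝒢) = { ∅, { a }, { b }, { c }, { d }, { a, b }, { a, c }, { a, d }, { b, c }, { b, d }, { c, d }, { a, b, c }, { a, b, d }, { a, c, d }, { b, c, d }, X }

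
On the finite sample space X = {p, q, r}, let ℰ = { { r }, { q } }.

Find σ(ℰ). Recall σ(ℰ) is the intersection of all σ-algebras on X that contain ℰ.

Begin from { {  }, { q }, { r }, X } (that is, ℰ plus ∅ and X).
Step 1. New:
  { p, q }  = ᶜ of { r }
  { p, r }  = ᶜ of { q }
  { q, r }  = { r } ∪ { q }
  — 7 sets.
Step 2 adds 1:
  { p }  = ᶜ of { q, r }
  — 8 sets.
Step 3: already closed under ᶜ and ∪.

Hence σ(ℰ) has 8 members: { {  }, { p }, { q }, { r }, { p, q }, { p, r }, { q, r }, X }.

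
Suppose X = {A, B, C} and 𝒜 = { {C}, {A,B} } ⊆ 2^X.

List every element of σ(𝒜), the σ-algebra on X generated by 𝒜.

Initial family (4 sets): { ∅, {C}, {A,B}, X }.
Step 1 adds nothing — fixpoint reached.

Therefore σ(𝒜) = { ∅, {C}, {A,B}, X } (|σ(𝒜)| = 4).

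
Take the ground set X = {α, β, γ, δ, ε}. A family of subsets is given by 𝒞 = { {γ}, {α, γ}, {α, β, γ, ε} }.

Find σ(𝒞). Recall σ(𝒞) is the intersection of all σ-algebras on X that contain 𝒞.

Seed the family with 𝒞 together with ∅ and X: { {}, {γ}, {α, γ}, {α, β, γ, ε}, X }.
Step 1. New:
  {δ}  = complement {α, β, γ, ε}
  {β, δ, ε}  = complement {α, γ}
  {α, β, δ, ε}  = complement {γ}
  — 8 sets.
Step 2: 3 new —
  {γ, δ}  = {δ} ∪ {γ}
  {α, γ, δ}  = {δ} ∪ {α, γ}
  {β, γ, δ, ε}  = {γ} ∪ {β, δ, ε}
  — 11 sets.
Step 3: 3 new —
  {α}  = complement {β, γ, δ, ε}
  {β, ε}  = complement {α, γ, δ}
  {α, β, ε}  = complement {γ, δ}
  — 14 sets.
Step 4 adds 2:
  {α, δ}  = {δ} ∪ {α}
  {β, γ, ε}  = {γ} ∪ {β, ε}
  — 16 sets.
After Step 5 the family is unchanged; done.

Therefore σ(𝒞) = { {}, {α}, {γ}, {δ}, {α, γ}, {α, δ}, {β, ε}, {γ, δ}, {α, β, ε}, {α, γ, δ}, {β, γ, ε}, {β, δ, ε}, {α, β, γ, ε}, {α, β, δ, ε}, {β, γ, δ, ε}, X } (|σ(𝒞)| = 16).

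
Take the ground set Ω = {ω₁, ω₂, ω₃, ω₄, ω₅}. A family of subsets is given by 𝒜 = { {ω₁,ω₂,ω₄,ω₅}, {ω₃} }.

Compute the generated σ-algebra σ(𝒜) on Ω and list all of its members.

Seed the family with 𝒜 together with ∅ and Ω: { ∅, {ω₃}, {ω₁,ω₂,ω₄,ω₅}, Ω }.
After Step 1 the family is unchanged; done.

|σ(𝒜)| = 4.  σ(𝒜) = { ∅, {ω₃}, {ω₁,ω₂,ω₄,ω₅}, Ω }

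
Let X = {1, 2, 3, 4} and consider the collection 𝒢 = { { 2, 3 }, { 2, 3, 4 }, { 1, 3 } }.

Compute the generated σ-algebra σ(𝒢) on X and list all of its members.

Begin from { ∅, { 1, 3 }, { 2, 3 }, { 2, 3, 4 }, X } (that is, 𝒢 plus ∅ and X).
Pass 1: 4 new —
  { 1 }  = { 2, 3, 4 }ᶜ
  { 1, 4 }  = { 2, 3 }ᶜ
  { 2, 4 }  = { 1, 3 }ᶜ
  { 1, 2, 3 }  = { 2, 3 } ∪ { 1, 3 }
  (now 9)
Pass 2 (3 new):
  { 4 }  = { 1, 2, 3 }ᶜ
  { 1, 2, 4 }  = { 1, 4 } ∪ { 2, 4 }
  { 1, 3, 4 }  = { 1, 4 } ∪ { 1, 3 }
  (now 12)
Pass 3 adds 2:
  { 2 }  = { 1, 3, 4 }ᶜ
  { 3 }  = { 1, 2, 4 }ᶜ
  (now 14)
Pass 4. New:
  { 1, 2 }  = { 2 } ∪ { 1 }
  { 3, 4 }  = { 3 } ∪ { 4 }
  (now 16)
Pass 5: no new sets; the family is a σ-algebra.

σ(𝒢) = { ∅, { 1 }, { 2 }, { 3 }, { 4 }, { 1, 2 }, { 1, 3 }, { 1, 4 }, { 2, 3 }, { 2, 4 }, { 3, 4 }, { 1, 2, 3 }, { 1, 2, 4 }, { 1, 3, 4 }, { 2, 3, 4 }, X }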